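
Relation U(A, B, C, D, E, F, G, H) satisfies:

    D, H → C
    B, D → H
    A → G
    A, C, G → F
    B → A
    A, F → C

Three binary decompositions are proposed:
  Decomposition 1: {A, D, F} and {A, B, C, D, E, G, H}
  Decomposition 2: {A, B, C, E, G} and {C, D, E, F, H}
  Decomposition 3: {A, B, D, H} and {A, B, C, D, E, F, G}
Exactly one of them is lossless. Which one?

Decomposition 1: common = {A, D}, closure = {A, D, G} → lossy.
Decomposition 2: common = {C, E}, closure = {C, E} → lossy.
Decomposition 3: common = {A, B, D}, closure = {A, B, C, D, F, G, H} → lossless.

Decomposition 3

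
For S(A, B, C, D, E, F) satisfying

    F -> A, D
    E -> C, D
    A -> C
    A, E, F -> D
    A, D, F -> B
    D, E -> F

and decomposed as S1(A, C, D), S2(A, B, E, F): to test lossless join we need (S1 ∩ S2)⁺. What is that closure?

A, C

S1 ∩ S2 = {A}.
A → C applies, adding C
Closure: {A, C}.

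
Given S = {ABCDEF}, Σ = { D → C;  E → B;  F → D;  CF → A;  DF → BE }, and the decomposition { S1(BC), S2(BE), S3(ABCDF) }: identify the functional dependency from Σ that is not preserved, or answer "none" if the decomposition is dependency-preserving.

Check DF → BE: no single fragment contains all of {BDEF}, and the restricted closure of {DF} across the fragments never reaches {BE}.
D → C is preserved.
E → B is preserved.
F → D is preserved.
CF → A is preserved.

DF → BE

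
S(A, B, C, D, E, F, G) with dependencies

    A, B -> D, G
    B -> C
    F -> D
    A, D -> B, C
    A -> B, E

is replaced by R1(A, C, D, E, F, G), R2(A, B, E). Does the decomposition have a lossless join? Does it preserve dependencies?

lossless but not dependency-preserving

Lossless test: (A, E)⁺ = {A, B, C, D, E, G}, which contains all of one fragment — lossless.
Dependency preservation: the restricted closure of {B} across the fragments never reaches {C}, so B → C cannot be enforced without a join — not preserved.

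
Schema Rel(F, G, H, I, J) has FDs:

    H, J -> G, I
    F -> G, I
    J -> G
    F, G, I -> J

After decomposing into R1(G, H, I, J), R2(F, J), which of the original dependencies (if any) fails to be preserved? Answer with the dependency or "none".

Check F → G, I: no single fragment contains all of {F, G, I}, and the restricted closure of {F} across the fragments never reaches {G, I}.
H, J → G, I is preserved.
J → G is preserved.
F, G, I → J is preserved.

F -> G, I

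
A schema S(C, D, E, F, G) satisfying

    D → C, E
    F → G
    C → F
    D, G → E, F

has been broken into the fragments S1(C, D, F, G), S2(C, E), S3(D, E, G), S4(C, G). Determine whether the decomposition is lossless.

Chase test. Columns are C, D, E, F, G; row i has aⱼ where attribute j ∈ Si, else bᵢⱼ.
Initial tableau (one row per fragment):
  row 1: a1 a2 b13 a4 a5
  row 2: a1 b22 a3 b24 b25
  row 3: b31 a2 a3 b34 a5
  row 4: a1 b42 b43 b44 a5
Rows 1 and 3 agree on D; apply D→C, E and equate their C, E entries.
Rows 1 and 2 agree on C; apply C→F and equate their F entries.
Rows 1 and 3 agree on C; apply C→F and equate their F entries.
Rows 1 and 4 agree on C; apply C→F and equate their F entries.
Rows 1 and 2 agree on F; apply F→G and equate their G entries.
Row 1 is now all distinguished symbols — the join is lossless.

Yes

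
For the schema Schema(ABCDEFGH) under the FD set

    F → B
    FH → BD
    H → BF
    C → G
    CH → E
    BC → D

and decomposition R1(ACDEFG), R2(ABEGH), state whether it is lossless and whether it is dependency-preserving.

Lossless test: (AEG)⁺ = {AEG}, which is a superkey of neither fragment — lossy.
Dependency preservation: the restricted closure of {F} across the fragments never reaches {B}, so F → B cannot be enforced without a join — not preserved.

lossy and not dependency-preserving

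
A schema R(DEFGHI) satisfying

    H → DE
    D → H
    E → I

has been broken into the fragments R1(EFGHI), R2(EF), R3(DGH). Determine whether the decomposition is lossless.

Chase test. Columns are DEFGHI; row i has aⱼ where attribute j ∈ Ri, else bᵢⱼ.
Initial tableau (one row per fragment):
  row 1: b11 a2 a3 a4 a5 a6
  row 2: b21 a2 a3 b24 b25 b26
  row 3: a1 b32 b33 a4 a5 b36
Rows 1 and 3 agree on H; apply H→DE and equate their DE entries.
Rows 1 and 2 agree on E; apply E→I and equate their I entries.
Rows 1 and 3 agree on E; apply E→I and equate their I entries.
Row 1 is now all distinguished symbols — the join is lossless.

Yes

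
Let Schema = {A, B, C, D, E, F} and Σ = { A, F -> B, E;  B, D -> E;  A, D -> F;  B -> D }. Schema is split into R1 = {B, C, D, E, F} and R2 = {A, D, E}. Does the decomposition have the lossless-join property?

Common attributes: R1 ∩ R2 = {D, E}.
No dependency enlarges {D, E}, so (D, E)⁺ = {D, E}.
The closure contains neither all of R1 = {B, C, D, E, F} nor all of R2 = {A, D, E}, so the common attributes are not a superkey of either fragment. The join is lossy.

No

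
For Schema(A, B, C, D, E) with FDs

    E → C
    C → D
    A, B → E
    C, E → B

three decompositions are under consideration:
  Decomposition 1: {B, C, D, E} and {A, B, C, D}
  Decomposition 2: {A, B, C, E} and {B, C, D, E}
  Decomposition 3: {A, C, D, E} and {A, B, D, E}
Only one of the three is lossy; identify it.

Decomposition 1: common = {B, C, D}, closure = {B, C, D} → lossy.
Decomposition 2: common = {B, C, E}, closure = {B, C, D, E} → lossless.
Decomposition 3: common = {A, D, E}, closure = {A, B, C, D, E} → lossless.

Decomposition 1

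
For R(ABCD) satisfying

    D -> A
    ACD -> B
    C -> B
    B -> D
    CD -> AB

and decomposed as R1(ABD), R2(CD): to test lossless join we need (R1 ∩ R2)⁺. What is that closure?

R1 ∩ R2 = {D}.
D → A applies, adding A
Closure: {AD}.

AD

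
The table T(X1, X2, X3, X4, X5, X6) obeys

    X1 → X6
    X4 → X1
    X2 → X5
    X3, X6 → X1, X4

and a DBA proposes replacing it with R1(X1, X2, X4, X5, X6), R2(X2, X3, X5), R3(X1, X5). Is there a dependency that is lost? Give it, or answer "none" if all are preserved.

X3, X6 → X1, X4

Check X3, X6 → X1, X4: no single fragment contains all of {X1, X3, X4, X6}, and the restricted closure of {X3, X6} across the fragments never reaches {X1, X4}.
X1 → X6 is preserved.
X4 → X1 is preserved.
X2 → X5 is preserved.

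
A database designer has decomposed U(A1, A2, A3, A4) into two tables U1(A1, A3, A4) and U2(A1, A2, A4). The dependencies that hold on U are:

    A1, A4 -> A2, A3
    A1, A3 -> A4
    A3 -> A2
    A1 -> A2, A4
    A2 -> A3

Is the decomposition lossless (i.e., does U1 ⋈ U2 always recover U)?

Yes

Common attributes: U1 ∩ U2 = {A1, A4}.
Closure of {A1, A4}: A1, A4 → A2, A3 applies, adding A2, A3. So (A1, A4)⁺ = {A1, A2, A3, A4}.
This closure contains every attribute of U1, so U1 ∩ U2 → U1. The join is lossless.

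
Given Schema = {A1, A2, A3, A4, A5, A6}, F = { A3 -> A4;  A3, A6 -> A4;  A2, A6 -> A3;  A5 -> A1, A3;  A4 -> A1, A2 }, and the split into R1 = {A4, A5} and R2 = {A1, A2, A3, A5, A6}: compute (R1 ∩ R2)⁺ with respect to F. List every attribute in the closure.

R1 ∩ R2 = {A5}.
A5 → A1, A3 applies, adding A1, A3
A3 → A4 applies, adding A4
A4 → A1, A2 applies, adding A2
Closure: {A1, A2, A3, A4, A5}.

A1, A2, A3, A4, A5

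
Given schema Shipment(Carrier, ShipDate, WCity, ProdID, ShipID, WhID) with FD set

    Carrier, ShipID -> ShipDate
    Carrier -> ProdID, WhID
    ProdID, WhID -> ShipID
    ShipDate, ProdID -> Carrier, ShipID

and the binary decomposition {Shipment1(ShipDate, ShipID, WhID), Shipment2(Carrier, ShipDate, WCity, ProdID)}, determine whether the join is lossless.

No

Common attributes: Shipment1 ∩ Shipment2 = {ShipDate}.
No dependency enlarges {ShipDate}, so (ShipDate)⁺ = {ShipDate}.
The closure contains neither all of Shipment1 = {ShipDate, ShipID, WhID} nor all of Shipment2 = {Carrier, ShipDate, WCity, ProdID}, so the common attributes are not a superkey of either fragment. The join is lossy.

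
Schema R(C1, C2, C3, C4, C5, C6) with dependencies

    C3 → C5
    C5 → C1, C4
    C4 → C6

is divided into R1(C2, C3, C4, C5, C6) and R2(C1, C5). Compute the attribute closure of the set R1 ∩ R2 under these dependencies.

R1 ∩ R2 = {C5}.
C5 → C1, C4 applies, adding C1, C4
C4 → C6 applies, adding C6
Closure: {C1, C4, C5, C6}.

C1, C4, C5, C6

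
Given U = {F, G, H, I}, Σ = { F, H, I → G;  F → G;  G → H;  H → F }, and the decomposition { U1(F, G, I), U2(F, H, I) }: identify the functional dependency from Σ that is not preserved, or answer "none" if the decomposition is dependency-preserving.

F, H, I → G: restricted closure across fragments reaches G.
F → G lies within U1.
G → H: restricted closure across fragments reaches H.
H → F lies within U2.
Every dependency is enforceable on the fragments, so the decomposition is dependency-preserving.

none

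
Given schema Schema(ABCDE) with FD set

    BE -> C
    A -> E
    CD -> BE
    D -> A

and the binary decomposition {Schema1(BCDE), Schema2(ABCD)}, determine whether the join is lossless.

Common attributes: Schema1 ∩ Schema2 = {BCD}.
Closure of {BCD}: CD → BE applies, adding E; D → A applies, adding A. So (BCD)⁺ = {ABCDE}.
This closure contains every attribute of Schema1, so Schema1 ∩ Schema2 → Schema1. The join is lossless.

Yes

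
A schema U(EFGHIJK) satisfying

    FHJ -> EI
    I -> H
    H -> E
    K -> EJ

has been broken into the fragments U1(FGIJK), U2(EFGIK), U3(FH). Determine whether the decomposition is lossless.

Chase test. Columns are EFGHIJK; row i has aⱼ where attribute j ∈ Ui, else bᵢⱼ.
Initial tableau (one row per fragment):
  row 1: b11 a2 a3 b14 a5 a6 a7
  row 2: a1 a2 a3 b24 a5 b26 a7
  row 3: b31 a2 b33 a4 b35 b36 b37
Rows 1 and 2 agree on I; apply I→H and equate their H entries.
Rows 1 and 2 agree on H; apply H→E and equate their E entries.
Rows 1 and 2 agree on K; apply K→EJ and equate their EJ entries.
No row becomes fully distinguished — the join is lossy.

No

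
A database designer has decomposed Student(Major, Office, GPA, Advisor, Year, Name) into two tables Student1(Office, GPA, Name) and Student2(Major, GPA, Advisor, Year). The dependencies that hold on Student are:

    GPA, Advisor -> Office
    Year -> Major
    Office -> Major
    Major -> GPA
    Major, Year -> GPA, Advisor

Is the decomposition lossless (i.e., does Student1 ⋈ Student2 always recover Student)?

No

Common attributes: Student1 ∩ Student2 = {GPA}.
No dependency enlarges {GPA}, so (GPA)⁺ = {GPA}.
The closure contains neither all of Student1 = {Office, GPA, Name} nor all of Student2 = {Major, GPA, Advisor, Year}, so the common attributes are not a superkey of either fragment. The join is lossy.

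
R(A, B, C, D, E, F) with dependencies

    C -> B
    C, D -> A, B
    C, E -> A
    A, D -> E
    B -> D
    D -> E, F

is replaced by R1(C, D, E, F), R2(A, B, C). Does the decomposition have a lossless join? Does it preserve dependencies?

Lossless test: (C)⁺ = {A, B, C, D, E, F}, which contains all of one fragment — lossless.
Dependency preservation: the restricted closure of {B} across the fragments never reaches {D}, so B → D cannot be enforced without a join — not preserved.

lossless but not dependency-preserving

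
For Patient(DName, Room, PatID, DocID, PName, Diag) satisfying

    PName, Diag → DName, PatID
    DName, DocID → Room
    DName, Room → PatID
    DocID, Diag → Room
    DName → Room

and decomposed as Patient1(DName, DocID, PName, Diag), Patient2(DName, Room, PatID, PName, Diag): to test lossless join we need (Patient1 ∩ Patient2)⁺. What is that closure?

Patient1 ∩ Patient2 = {DName, PName, Diag}.
PName, Diag → DName, PatID applies, adding PatID
DName → Room applies, adding Room
Closure: {DName, Room, PatID, PName, Diag}.

DName, Room, PatID, PName, Diag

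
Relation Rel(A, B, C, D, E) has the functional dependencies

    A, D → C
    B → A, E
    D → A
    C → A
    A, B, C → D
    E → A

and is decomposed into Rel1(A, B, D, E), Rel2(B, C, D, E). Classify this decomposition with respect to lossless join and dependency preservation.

lossless but not dependency-preserving

Lossless test: (B, D, E)⁺ = {A, B, C, D, E}, which contains all of one fragment — lossless.
Dependency preservation: the restricted closure of {C} across the fragments never reaches {A}, so C → A cannot be enforced without a join — not preserved.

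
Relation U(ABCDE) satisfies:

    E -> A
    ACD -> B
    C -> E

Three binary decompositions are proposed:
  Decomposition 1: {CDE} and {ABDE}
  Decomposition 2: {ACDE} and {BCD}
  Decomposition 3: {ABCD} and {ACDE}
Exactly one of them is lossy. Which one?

Decomposition 1

Decomposition 1: common = {DE}, closure = {ADE} → lossy.
Decomposition 2: common = {CD}, closure = {ABCDE} → lossless.
Decomposition 3: common = {ACD}, closure = {ABCDE} → lossless.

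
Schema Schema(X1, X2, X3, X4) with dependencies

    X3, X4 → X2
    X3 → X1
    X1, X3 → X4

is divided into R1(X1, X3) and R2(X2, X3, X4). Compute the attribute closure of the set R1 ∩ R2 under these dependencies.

X1, X2, X3, X4

R1 ∩ R2 = {X3}.
X3 → X1 applies, adding X1
X1, X3 → X4 applies, adding X4
X3, X4 → X2 applies, adding X2
Closure: {X1, X2, X3, X4}.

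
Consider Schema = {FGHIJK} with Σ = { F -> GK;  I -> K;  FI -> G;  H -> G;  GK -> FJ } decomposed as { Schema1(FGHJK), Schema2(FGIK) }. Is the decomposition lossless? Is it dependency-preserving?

Lossless test: (FGK)⁺ = {FGJK}, which is a superkey of neither fragment — lossy.
Dependency preservation: every FD's attributes lie within a single fragment, so each can be enforced locally — preserved.

lossy but dependency-preserving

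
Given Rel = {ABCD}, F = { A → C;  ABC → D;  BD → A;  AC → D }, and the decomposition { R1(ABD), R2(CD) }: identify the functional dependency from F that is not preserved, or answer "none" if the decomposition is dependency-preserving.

A → C

Check A → C: no single fragment contains all of {AC}, and the restricted closure of {A} across the fragments never reaches {C}.
ABC → D is preserved.
BD → A is preserved.
AC → D is preserved.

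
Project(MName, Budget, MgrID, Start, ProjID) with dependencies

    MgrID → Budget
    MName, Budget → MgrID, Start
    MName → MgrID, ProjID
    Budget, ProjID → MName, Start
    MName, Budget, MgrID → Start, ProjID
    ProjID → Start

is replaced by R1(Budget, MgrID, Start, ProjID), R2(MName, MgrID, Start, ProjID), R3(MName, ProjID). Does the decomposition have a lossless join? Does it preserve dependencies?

lossless and dependency-preserving

Lossless test (chase): Rows 1 and 2 agree on MgrID; apply MgrID→Budget and equate their Budget entries. Rows 2 and 3 agree on MName; apply MName→MgrID, ProjID and equate their MgrID, ProjID entries. Rows 1 and 2 agree on Budget, ProjID; apply Budget, ProjID→MName, Start and equate their MName, Start entries. Rows 1 and 3 agree on ProjID; apply ProjID→Start and equate their Start entries. Rows 1 and 3 agree on MgrID; apply MgrID→Budget and equate their Budget entries. Row 1 is now all distinguished symbols — the join is lossless.
Dependency preservation: MName, Budget → MgrID, Start; Budget, ProjID → MName, Start; MName, Budget, MgrID → Start, ProjID are not contained in any single fragment, but the restricted closure of each left-hand side across the fragments still reaches the right-hand side; the remaining FDs each lie inside some fragment. All dependencies are preserved.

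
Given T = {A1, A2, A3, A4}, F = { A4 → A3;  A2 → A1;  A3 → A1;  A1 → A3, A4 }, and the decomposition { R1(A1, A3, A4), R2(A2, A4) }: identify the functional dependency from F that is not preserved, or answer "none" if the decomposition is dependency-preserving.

A4 → A3 lies within R1.
A2 → A1: restricted closure across fragments reaches A1.
A3 → A1 lies within R1.
A1 → A3, A4 lies within R1.
Every dependency is enforceable on the fragments, so the decomposition is dependency-preserving.

none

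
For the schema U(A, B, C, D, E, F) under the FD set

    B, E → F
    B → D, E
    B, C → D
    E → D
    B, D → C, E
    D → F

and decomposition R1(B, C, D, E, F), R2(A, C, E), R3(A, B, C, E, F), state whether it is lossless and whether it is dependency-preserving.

Lossless test (chase): Rows 1 and 3 agree on B; apply B→D, E and equate their D, E entries. Rows 1 and 2 agree on E; apply E→D and equate their D entries. Rows 1 and 2 agree on D; apply D→F and equate their F entries. Row 3 is now all distinguished symbols — the join is lossless.
Dependency preservation: every FD's attributes lie within a single fragment, so each can be enforced locally — preserved.

lossless and dependency-preserving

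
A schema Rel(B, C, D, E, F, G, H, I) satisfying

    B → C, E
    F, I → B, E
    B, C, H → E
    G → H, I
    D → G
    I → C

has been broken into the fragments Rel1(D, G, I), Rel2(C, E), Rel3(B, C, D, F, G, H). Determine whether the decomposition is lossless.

Chase test. Columns are B, C, D, E, F, G, H, I; row i has aⱼ where attribute j ∈ Reli, else bᵢⱼ.
Initial tableau (one row per fragment):
  row 1: b11 b12 a3 b14 b15 a6 b17 a8
  row 2: b21 a2 b23 a4 b25 b26 b27 b28
  row 3: a1 a2 a3 b34 a5 a6 a7 b38
Rows 1 and 3 agree on G; apply G→H, I and equate their H, I entries.
Rows 1 and 3 agree on I; apply I→C and equate their C entries.
No row becomes fully distinguished — the join is lossy.

No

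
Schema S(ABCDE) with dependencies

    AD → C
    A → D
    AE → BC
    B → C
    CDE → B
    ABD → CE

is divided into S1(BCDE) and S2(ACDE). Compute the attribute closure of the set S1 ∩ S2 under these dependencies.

BCDE

S1 ∩ S2 = {CDE}.
CDE → B applies, adding B
Closure: {BCDE}.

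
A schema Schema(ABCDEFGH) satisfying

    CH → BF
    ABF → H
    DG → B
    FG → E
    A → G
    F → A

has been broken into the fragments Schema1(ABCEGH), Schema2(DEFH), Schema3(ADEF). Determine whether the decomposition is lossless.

No

Chase test. Columns are ABCDEFGH; row i has aⱼ where attribute j ∈ Schemai, else bᵢⱼ.
Initial tableau (one row per fragment):
  row 1: a1 a2 a3 b14 a5 b16 a7 a8
  row 2: b21 b22 b23 a4 a5 a6 b27 a8
  row 3: a1 b32 b33 a4 a5 a6 b37 b38
Rows 1 and 3 agree on A; apply A→G and equate their G entries.
Rows 2 and 3 agree on F; apply F→A and equate their A entries.
Rows 1 and 2 agree on A; apply A→G and equate their G entries.
Rows 2 and 3 agree on DG; apply DG→B and equate their B entries.
Rows 2 and 3 agree on ABF; apply ABF→H and equate their H entries.
No row becomes fully distinguished — the join is lossy.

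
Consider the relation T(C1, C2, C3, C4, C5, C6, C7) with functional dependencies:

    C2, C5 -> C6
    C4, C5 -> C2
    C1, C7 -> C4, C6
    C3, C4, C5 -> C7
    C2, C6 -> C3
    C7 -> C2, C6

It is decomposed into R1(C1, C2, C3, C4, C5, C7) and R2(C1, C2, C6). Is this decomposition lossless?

No

Common attributes: R1 ∩ R2 = {C1, C2}.
No dependency enlarges {C1, C2}, so (C1, C2)⁺ = {C1, C2}.
The closure contains neither all of R1 = {C1, C2, C3, C4, C5, C7} nor all of R2 = {C1, C2, C6}, so the common attributes are not a superkey of either fragment. The join is lossy.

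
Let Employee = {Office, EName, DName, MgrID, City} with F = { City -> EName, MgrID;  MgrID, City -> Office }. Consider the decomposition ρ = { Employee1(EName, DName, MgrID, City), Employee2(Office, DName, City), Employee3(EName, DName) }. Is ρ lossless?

Chase test. Columns are Office, EName, DName, MgrID, City; row i has aⱼ where attribute j ∈ Employeei, else bᵢⱼ.
Initial tableau (one row per fragment):
  row 1: b11 a2 a3 a4 a5
  row 2: a1 b22 a3 b24 a5
  row 3: b31 a2 a3 b34 b35
Rows 1 and 2 agree on City; apply City→EName, MgrID and equate their EName, MgrID entries.
Rows 1 and 2 agree on MgrID, City; apply MgrID, City→Office and equate their Office entries.
Row 1 is now all distinguished symbols — the join is lossless.

Yes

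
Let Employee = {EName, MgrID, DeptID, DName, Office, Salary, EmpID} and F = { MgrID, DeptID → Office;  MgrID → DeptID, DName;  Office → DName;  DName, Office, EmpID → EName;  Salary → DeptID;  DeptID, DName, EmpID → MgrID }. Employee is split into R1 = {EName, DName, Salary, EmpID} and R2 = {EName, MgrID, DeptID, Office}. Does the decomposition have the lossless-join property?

Common attributes: R1 ∩ R2 = {EName}.
No dependency enlarges {EName}, so (EName)⁺ = {EName}.
The closure contains neither all of R1 = {EName, DName, Salary, EmpID} nor all of R2 = {EName, MgrID, DeptID, Office}, so the common attributes are not a superkey of either fragment. The join is lossy.

No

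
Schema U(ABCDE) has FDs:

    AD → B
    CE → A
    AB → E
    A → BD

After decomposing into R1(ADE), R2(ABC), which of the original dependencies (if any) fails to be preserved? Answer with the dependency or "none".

CE → A

Check CE → A: no single fragment contains all of {ACE}, and the restricted closure of {CE} across the fragments never reaches {A}.
AD → B is preserved.
AB → E is preserved.
A → BD is preserved.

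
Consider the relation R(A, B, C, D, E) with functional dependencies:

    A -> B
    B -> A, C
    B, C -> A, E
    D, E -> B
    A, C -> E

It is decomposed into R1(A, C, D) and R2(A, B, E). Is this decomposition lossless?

Common attributes: R1 ∩ R2 = {A}.
Closure of {A}: A → B applies, adding B; B → A, C applies, adding C; B, C → A, E applies, adding E. So (A)⁺ = {A, B, C, E}.
This closure contains every attribute of R2, so R1 ∩ R2 → R2. The join is lossless.

Yes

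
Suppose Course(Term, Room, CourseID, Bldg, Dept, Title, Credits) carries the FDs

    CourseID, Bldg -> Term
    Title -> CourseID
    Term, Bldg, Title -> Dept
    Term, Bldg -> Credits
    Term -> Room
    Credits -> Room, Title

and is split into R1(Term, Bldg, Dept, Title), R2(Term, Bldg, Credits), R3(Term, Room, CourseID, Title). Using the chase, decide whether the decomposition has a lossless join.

Chase test. Columns are Term, Room, CourseID, Bldg, Dept, Title, Credits; row i has aⱼ where attribute j ∈ Ri, else bᵢⱼ.
Initial tableau (one row per fragment):
  row 1: a1 b12 b13 a4 a5 a6 b17
  row 2: a1 b22 b23 a4 b25 b26 a7
  row 3: a1 a2 a3 b34 b35 a6 b37
Rows 1 and 3 agree on Title; apply Title→CourseID and equate their CourseID entries.
Rows 1 and 2 agree on Term, Bldg; apply Term, Bldg→Credits and equate their Credits entries.
Rows 1 and 2 agree on Term; apply Term→Room and equate their Room entries.
Rows 1 and 3 agree on Term; apply Term→Room and equate their Room entries.
Rows 1 and 2 agree on Credits; apply Credits→Room, Title and equate their Room, Title entries.
Rows 1 and 2 agree on Title; apply Title→CourseID and equate their CourseID entries.
Rows 1 and 2 agree on Term, Bldg, Title; apply Term, Bldg, Title→Dept and equate their Dept entries.
Row 1 is now all distinguished symbols — the join is lossless.

Yes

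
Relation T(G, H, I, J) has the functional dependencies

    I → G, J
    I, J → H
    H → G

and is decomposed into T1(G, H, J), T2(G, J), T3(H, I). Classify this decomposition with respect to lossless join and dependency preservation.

Lossless test (chase): Rows 1 and 3 agree on H; apply H→G and equate their G entries. No row becomes fully distinguished — the join is lossy.
Dependency preservation: the restricted closure of {I} across the fragments never reaches {G, J}, so I → G, J cannot be enforced without a join — not preserved.

lossy and not dependency-preserving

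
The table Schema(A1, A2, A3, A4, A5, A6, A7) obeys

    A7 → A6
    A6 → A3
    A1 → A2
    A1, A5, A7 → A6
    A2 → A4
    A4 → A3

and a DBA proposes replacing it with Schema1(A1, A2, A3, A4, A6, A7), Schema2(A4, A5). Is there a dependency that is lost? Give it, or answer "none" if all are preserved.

A7 → A6 lies within Schema1.
A6 → A3 lies within Schema1.
A1 → A2 lies within Schema1.
A1, A5, A7 → A6: restricted closure across fragments reaches A6.
A2 → A4 lies within Schema1.
A4 → A3 lies within Schema1.
Every dependency is enforceable on the fragments, so the decomposition is dependency-preserving.

none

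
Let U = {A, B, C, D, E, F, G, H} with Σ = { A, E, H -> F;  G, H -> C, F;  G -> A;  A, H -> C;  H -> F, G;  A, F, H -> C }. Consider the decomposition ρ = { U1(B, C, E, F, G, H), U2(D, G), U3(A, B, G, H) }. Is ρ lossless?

Chase test. Columns are A, B, C, D, E, F, G, H; row i has aⱼ where attribute j ∈ Ui, else bᵢⱼ.
Initial tableau (one row per fragment):
  row 1: b11 a2 a3 b14 a5 a6 a7 a8
  row 2: b21 b22 b23 a4 b25 b26 a7 b28
  row 3: a1 a2 b33 b34 b35 b36 a7 a8
Rows 1 and 3 agree on G, H; apply G, H→C, F and equate their C, F entries.
Rows 1 and 2 agree on G; apply G→A and equate their A entries.
Rows 1 and 3 agree on G; apply G→A and equate their A entries.
No row becomes fully distinguished — the join is lossy.

No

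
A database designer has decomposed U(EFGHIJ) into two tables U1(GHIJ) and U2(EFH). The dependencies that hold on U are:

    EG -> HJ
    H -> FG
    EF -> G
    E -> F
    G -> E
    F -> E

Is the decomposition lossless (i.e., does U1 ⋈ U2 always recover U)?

Yes

Common attributes: U1 ∩ U2 = {H}.
Closure of {H}: H → FG applies, adding FG; G → E applies, adding E; EG → HJ applies, adding J. So (H)⁺ = {EFGHJ}.
This closure contains every attribute of U2, so U1 ∩ U2 → U2. The join is lossless.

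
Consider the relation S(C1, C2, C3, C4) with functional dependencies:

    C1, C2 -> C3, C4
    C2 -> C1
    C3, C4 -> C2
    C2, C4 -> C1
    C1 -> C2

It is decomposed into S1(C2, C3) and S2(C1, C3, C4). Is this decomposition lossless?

Common attributes: S1 ∩ S2 = {C3}.
No dependency enlarges {C3}, so (C3)⁺ = {C3}.
The closure contains neither all of S1 = {C2, C3} nor all of S2 = {C1, C3, C4}, so the common attributes are not a superkey of either fragment. The join is lossy.

No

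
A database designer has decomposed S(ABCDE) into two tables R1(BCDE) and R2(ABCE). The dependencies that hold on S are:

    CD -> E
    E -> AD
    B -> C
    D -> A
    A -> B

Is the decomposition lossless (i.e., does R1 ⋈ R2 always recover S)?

Common attributes: R1 ∩ R2 = {BCE}.
Closure of {BCE}: E → AD applies, adding AD. So (BCE)⁺ = {ABCDE}.
This closure contains every attribute of R1, so R1 ∩ R2 → R1. The join is lossless.

Yes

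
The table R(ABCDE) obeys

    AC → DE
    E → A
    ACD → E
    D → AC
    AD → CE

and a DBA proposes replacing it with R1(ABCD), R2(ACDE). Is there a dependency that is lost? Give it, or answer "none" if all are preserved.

AC → DE lies within R2.
E → A lies within R2.
ACD → E lies within R2.
D → AC lies within R1.
AD → CE lies within R2.
Every dependency is enforceable on the fragments, so the decomposition is dependency-preserving.

none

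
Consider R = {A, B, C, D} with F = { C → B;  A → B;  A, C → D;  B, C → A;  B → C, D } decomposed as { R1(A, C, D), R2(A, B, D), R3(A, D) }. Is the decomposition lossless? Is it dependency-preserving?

Lossless test (chase): Rows 1 and 2 agree on A; apply A→B and equate their B entries. Rows 1 and 3 agree on A; apply A→B and equate their B entries. Rows 1 and 2 agree on B; apply B→C, D and equate their C, D entries. Rows 1 and 3 agree on B; apply B→C, D and equate their C, D entries. Row 1 is now all distinguished symbols — the join is lossless.
Dependency preservation: C → B; B, C → A; B → C, D are not contained in any single fragment, but the restricted closure of each left-hand side across the fragments still reaches the right-hand side; the remaining FDs each lie inside some fragment. All dependencies are preserved.

lossless and dependency-preserving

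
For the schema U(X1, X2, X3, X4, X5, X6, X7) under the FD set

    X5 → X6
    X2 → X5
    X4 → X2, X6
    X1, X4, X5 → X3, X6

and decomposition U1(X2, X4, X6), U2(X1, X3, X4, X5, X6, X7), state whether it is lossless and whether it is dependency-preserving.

Lossless test: (X4, X6)⁺ = {X2, X4, X5, X6}, which contains all of one fragment — lossless.
Dependency preservation: the restricted closure of {X2} across the fragments never reaches {X5}, so X2 → X5 cannot be enforced without a join — not preserved.

lossless but not dependency-preserving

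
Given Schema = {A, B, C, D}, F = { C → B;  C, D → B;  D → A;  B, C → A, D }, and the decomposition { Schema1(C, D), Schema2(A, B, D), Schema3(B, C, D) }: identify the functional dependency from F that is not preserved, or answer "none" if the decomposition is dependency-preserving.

none

C → B lies within Schema3.
C, D → B lies within Schema3.
D → A lies within Schema2.
B, C → A, D: restricted closure across fragments reaches A, D.
Every dependency is enforceable on the fragments, so the decomposition is dependency-preserving.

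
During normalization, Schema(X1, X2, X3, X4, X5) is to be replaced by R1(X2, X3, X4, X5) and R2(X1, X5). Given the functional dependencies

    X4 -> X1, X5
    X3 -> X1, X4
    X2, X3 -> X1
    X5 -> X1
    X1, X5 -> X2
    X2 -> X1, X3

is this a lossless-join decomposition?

Yes

Common attributes: R1 ∩ R2 = {X5}.
Closure of {X5}: X5 → X1 applies, adding X1; X1, X5 → X2 applies, adding X2; X2 → X1, X3 applies, adding X3; X3 → X1, X4 applies, adding X4. So (X5)⁺ = {X1, X2, X3, X4, X5}.
This closure contains every attribute of R1, so R1 ∩ R2 → R1. The join is lossless.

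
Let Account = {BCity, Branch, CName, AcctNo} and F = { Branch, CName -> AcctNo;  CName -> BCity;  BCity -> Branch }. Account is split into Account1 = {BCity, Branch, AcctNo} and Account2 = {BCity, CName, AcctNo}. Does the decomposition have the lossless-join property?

Yes

Common attributes: Account1 ∩ Account2 = {BCity, AcctNo}.
Closure of {BCity, AcctNo}: BCity → Branch applies, adding Branch. So (BCity, AcctNo)⁺ = {BCity, Branch, AcctNo}.
This closure contains every attribute of Account1, so Account1 ∩ Account2 → Account1. The join is lossless.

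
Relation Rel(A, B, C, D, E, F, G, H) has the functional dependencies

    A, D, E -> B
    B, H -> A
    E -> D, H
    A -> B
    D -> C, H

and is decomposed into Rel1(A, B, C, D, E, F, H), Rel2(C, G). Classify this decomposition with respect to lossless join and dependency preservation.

Lossless test: (C)⁺ = {C}, which is a superkey of neither fragment — lossy.
Dependency preservation: every FD's attributes lie within a single fragment, so each can be enforced locally — preserved.

lossy but dependency-preserving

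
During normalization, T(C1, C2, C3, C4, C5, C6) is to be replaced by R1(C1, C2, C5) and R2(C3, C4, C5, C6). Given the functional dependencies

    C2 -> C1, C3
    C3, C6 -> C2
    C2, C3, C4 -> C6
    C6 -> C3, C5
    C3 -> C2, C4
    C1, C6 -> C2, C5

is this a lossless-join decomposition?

No

Common attributes: R1 ∩ R2 = {C5}.
No dependency enlarges {C5}, so (C5)⁺ = {C5}.
The closure contains neither all of R1 = {C1, C2, C5} nor all of R2 = {C3, C4, C5, C6}, so the common attributes are not a superkey of either fragment. The join is lossy.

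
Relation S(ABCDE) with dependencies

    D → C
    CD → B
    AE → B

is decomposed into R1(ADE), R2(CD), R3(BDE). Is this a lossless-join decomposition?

Yes

Chase test. Columns are ABCDE; row i has aⱼ where attribute j ∈ Ri, else bᵢⱼ.
Initial tableau (one row per fragment):
  row 1: a1 b12 b13 a4 a5
  row 2: b21 b22 a3 a4 b25
  row 3: b31 a2 b33 a4 a5
Rows 1 and 2 agree on D; apply D→C and equate their C entries.
Rows 1 and 3 agree on D; apply D→C and equate their C entries.
Rows 1 and 2 agree on CD; apply CD→B and equate their B entries.
Rows 1 and 3 agree on CD; apply CD→B and equate their B entries.
Row 1 is now all distinguished symbols — the join is lossless.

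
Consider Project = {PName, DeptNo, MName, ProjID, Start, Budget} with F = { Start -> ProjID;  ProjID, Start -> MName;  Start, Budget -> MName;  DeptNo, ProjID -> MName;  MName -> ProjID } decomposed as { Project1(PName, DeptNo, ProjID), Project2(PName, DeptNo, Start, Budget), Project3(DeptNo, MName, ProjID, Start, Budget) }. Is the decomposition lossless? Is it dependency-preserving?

Lossless test (chase): Rows 2 and 3 agree on Start; apply Start→ProjID and equate their ProjID entries. Rows 2 and 3 agree on ProjID, Start; apply ProjID, Start→MName and equate their MName entries. Rows 1 and 2 agree on DeptNo, ProjID; apply DeptNo, ProjID→MName and equate their MName entries. Row 2 is now all distinguished symbols — the join is lossless.
Dependency preservation: every FD's attributes lie within a single fragment, so each can be enforced locally — preserved.

lossless and dependency-preserving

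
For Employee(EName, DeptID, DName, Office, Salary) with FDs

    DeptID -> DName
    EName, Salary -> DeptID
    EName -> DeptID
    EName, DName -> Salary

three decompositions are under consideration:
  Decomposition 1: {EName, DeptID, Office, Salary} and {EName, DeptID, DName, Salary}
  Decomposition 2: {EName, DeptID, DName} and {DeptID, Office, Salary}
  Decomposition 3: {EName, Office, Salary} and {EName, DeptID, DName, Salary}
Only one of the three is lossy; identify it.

Decomposition 1: common = {EName, DeptID, Salary}, closure = {EName, DeptID, DName, Salary} → lossless.
Decomposition 2: common = {DeptID}, closure = {DeptID, DName} → lossy.
Decomposition 3: common = {EName, Salary}, closure = {EName, DeptID, DName, Salary} → lossless.

Decomposition 2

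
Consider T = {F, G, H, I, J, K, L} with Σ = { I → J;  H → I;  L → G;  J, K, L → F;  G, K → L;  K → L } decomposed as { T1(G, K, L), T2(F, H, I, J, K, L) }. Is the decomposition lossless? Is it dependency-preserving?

Lossless test: (K, L)⁺ = {G, K, L}, which contains all of one fragment — lossless.
Dependency preservation: every FD's attributes lie within a single fragment, so each can be enforced locally — preserved.

lossless and dependency-preserving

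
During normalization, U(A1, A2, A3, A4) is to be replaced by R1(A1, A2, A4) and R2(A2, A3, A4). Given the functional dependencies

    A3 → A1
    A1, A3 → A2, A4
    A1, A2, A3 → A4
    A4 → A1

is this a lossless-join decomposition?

Common attributes: R1 ∩ R2 = {A2, A4}.
Closure of {A2, A4}: A4 → A1 applies, adding A1. So (A2, A4)⁺ = {A1, A2, A4}.
This closure contains every attribute of R1, so R1 ∩ R2 → R1. The join is lossless.

Yes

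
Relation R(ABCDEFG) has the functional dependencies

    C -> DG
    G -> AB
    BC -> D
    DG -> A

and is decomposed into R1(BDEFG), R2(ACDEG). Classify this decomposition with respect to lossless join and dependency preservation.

lossy but dependency-preserving

Lossless test: (DEG)⁺ = {ABDEG}, which is a superkey of neither fragment — lossy.
Dependency preservation: G → AB; BC → D are not contained in any single fragment, but the restricted closure of each left-hand side across the fragments still reaches the right-hand side; the remaining FDs each lie inside some fragment. All dependencies are preserved.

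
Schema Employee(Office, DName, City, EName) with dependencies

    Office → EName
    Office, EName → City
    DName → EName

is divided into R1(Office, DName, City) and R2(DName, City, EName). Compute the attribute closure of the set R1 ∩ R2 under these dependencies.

R1 ∩ R2 = {DName, City}.
DName → EName applies, adding EName
Closure: {DName, City, EName}.

DName, City, EName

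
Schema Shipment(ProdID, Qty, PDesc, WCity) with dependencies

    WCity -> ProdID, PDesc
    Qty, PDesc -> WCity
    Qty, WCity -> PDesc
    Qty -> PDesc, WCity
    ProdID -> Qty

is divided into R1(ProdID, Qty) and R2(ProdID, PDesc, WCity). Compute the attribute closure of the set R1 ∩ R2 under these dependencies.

ProdID, Qty, PDesc, WCity

R1 ∩ R2 = {ProdID}.
ProdID → Qty applies, adding Qty
Qty → PDesc, WCity applies, adding PDesc, WCity
Closure: {ProdID, Qty, PDesc, WCity}.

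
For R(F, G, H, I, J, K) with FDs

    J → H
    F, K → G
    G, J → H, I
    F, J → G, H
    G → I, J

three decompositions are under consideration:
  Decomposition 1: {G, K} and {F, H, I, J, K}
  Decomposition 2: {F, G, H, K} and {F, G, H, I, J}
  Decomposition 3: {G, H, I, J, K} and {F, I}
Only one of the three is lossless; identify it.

Decomposition 2

Decomposition 1: common = {K}, closure = {K} → lossy.
Decomposition 2: common = {F, G, H}, closure = {F, G, H, I, J} → lossless.
Decomposition 3: common = {I}, closure = {I} → lossy.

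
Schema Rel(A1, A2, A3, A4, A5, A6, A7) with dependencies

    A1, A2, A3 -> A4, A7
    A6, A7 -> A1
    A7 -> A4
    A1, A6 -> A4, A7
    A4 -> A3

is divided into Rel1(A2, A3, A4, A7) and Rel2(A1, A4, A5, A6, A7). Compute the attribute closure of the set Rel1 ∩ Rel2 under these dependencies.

Rel1 ∩ Rel2 = {A4, A7}.
A4 → A3 applies, adding A3
Closure: {A3, A4, A7}.

A3, A4, A7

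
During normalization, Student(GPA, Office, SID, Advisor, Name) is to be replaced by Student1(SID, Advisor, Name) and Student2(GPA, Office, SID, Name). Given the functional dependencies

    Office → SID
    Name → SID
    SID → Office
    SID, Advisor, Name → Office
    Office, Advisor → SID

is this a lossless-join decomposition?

No

Common attributes: Student1 ∩ Student2 = {SID, Name}.
Closure of {SID, Name}: SID → Office applies, adding Office. So (SID, Name)⁺ = {Office, SID, Name}.
The closure contains neither all of Student1 = {SID, Advisor, Name} nor all of Student2 = {GPA, Office, SID, Name}, so the common attributes are not a superkey of either fragment. The join is lossy.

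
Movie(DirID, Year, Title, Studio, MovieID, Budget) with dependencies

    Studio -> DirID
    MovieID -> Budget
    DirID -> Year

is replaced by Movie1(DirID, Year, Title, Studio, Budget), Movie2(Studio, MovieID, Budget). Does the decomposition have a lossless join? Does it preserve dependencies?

Lossless test: (Studio, Budget)⁺ = {DirID, Year, Studio, Budget}, which is a superkey of neither fragment — lossy.
Dependency preservation: every FD's attributes lie within a single fragment, so each can be enforced locally — preserved.

lossy but dependency-preserving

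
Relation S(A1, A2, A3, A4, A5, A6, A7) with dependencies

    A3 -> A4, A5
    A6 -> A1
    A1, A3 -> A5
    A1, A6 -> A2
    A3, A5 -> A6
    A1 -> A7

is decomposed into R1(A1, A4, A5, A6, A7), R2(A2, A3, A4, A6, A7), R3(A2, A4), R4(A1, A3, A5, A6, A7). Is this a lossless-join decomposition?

Chase test. Columns are A1, A2, A3, A4, A5, A6, A7; row i has aⱼ where attribute j ∈ Ri, else bᵢⱼ.
Initial tableau (one row per fragment):
  row 1: a1 b12 b13 a4 a5 a6 a7
  row 2: b21 a2 a3 a4 b25 a6 a7
  row 3: b31 a2 b33 a4 b35 b36 b37
  row 4: a1 b42 a3 b44 a5 a6 a7
Rows 2 and 4 agree on A3; apply A3→A4, A5 and equate their A4, A5 entries.
Rows 1 and 2 agree on A6; apply A6→A1 and equate their A1 entries.
Rows 1 and 2 agree on A1, A6; apply A1, A6→A2 and equate their A2 entries.
Rows 1 and 4 agree on A1, A6; apply A1, A6→A2 and equate their A2 entries.
Row 2 is now all distinguished symbols — the join is lossless.

Yes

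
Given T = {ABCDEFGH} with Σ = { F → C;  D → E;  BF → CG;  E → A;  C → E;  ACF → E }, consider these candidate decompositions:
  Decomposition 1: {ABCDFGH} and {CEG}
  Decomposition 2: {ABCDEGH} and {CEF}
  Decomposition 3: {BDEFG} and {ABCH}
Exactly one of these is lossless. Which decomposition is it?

Decomposition 1

Decomposition 1: common = {CG}, closure = {ACEG} → lossless.
Decomposition 2: common = {CE}, closure = {ACE} → lossy.
Decomposition 3: common = {B}, closure = {B} → lossy.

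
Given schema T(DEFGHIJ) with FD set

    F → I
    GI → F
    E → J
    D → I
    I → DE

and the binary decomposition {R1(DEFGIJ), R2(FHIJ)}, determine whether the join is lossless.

No

Common attributes: R1 ∩ R2 = {FIJ}.
Closure of {FIJ}: I → DE applies, adding DE. So (FIJ)⁺ = {DEFIJ}.
The closure contains neither all of R1 = {DEFGIJ} nor all of R2 = {FHIJ}, so the common attributes are not a superkey of either fragment. The join is lossy.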